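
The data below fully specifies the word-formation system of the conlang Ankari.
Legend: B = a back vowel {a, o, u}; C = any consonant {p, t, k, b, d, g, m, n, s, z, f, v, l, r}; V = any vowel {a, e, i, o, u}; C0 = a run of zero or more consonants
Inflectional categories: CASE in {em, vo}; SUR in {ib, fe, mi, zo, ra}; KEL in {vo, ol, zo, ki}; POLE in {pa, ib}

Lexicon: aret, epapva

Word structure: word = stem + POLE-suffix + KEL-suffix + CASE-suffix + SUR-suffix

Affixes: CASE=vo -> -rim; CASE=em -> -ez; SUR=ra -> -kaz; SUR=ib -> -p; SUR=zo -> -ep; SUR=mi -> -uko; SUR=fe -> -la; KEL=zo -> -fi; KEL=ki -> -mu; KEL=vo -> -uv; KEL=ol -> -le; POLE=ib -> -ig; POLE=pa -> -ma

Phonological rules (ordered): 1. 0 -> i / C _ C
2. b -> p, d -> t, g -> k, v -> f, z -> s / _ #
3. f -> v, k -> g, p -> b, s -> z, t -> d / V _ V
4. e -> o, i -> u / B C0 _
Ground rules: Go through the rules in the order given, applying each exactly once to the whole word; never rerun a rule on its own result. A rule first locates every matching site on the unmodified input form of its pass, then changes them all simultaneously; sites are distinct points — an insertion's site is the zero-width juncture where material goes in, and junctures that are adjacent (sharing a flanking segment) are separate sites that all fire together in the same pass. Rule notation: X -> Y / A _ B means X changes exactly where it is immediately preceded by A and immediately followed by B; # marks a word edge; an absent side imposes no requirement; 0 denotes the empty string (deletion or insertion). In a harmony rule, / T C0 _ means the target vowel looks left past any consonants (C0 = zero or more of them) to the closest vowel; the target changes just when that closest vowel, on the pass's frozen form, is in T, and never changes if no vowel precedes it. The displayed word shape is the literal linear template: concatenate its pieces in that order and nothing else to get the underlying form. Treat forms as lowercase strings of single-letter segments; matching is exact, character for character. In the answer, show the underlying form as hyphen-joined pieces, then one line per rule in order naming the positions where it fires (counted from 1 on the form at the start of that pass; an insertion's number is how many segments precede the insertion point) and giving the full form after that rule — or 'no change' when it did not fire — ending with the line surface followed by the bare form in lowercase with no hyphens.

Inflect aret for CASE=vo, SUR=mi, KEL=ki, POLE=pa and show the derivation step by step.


underlying: aret-ma-mu-rim-uko
1. 0 -> i / C _ C: inserts after position(s) 4: aretimamurimuko
2. b -> p, d -> t, g -> k, v -> f, z -> s / _ #: no change
3. f -> v, k -> g, p -> b, s -> z, t -> d / V _ V: fires at position(s) 4, 14: aredimamurimugo
4. e -> o, i -> u / B C0 _: fires at position(s) 3, 11: arodimamurumugo
surface: arodimamurumugo


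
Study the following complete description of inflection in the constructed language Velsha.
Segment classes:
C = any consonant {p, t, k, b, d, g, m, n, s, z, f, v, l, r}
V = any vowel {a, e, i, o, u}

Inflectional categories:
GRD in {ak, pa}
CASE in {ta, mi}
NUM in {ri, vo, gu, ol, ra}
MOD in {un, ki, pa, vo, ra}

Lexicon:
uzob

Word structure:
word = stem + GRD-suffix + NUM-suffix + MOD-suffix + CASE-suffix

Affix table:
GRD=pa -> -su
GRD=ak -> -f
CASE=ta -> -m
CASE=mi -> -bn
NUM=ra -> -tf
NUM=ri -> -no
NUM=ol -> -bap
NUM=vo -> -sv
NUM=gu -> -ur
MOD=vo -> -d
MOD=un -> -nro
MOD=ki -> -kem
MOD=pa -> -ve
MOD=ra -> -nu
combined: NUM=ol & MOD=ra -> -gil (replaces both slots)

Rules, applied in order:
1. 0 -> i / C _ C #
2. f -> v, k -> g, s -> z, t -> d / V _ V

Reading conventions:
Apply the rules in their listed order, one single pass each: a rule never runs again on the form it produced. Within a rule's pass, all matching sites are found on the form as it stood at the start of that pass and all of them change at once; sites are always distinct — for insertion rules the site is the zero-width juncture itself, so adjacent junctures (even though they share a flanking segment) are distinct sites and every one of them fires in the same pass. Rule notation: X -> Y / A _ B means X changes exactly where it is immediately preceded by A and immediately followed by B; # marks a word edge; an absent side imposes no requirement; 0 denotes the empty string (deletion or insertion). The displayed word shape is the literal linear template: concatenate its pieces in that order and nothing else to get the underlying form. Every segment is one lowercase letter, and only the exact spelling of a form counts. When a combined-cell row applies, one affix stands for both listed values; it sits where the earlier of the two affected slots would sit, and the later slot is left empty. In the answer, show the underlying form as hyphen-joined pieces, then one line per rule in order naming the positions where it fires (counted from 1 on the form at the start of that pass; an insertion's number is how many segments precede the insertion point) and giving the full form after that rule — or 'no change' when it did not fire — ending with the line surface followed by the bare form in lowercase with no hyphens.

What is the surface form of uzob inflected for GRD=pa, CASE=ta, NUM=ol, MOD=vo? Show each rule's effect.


underlying: uzob-su-bap-d-m
1. 0 -> i / C _ C #: inserts after position(s) 10: uzobsubapdim
2. f -> v, k -> g, s -> z, t -> d / V _ V: no change
surface: uzobsubapdim


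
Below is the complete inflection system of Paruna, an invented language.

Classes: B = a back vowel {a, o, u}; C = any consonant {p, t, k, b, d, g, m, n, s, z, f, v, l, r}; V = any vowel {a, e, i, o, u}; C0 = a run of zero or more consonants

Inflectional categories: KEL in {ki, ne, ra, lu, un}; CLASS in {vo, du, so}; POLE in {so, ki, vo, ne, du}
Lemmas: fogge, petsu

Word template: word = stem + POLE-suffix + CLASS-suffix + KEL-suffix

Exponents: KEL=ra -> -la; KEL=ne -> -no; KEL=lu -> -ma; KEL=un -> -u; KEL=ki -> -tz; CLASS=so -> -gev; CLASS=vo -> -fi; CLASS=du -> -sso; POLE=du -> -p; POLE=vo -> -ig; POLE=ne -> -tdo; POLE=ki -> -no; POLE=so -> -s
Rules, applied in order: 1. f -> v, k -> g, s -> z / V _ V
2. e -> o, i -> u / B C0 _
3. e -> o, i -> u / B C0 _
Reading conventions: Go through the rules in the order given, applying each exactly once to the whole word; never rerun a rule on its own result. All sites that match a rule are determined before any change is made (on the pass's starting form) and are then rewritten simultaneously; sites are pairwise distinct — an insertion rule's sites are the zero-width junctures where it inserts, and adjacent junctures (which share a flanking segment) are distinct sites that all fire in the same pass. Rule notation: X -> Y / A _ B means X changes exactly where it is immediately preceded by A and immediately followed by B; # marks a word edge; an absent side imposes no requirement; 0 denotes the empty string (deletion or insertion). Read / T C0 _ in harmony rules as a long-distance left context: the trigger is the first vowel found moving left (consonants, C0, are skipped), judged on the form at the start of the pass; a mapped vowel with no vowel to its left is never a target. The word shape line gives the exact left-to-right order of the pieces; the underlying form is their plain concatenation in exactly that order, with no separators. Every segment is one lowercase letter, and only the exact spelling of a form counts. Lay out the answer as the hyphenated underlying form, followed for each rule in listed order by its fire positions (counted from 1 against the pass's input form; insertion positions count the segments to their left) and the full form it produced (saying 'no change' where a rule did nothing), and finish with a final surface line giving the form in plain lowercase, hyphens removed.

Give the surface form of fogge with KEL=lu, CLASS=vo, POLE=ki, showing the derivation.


underlying: fogge-no-fi-ma
1. f -> v, k -> g, s -> z / V _ V: fires at position(s) 8: foggenovima
2. e -> o, i -> u / B C0 _: fires at position(s) 5, 9: foggonovuma
3. e -> o, i -> u / B C0 _: no change
surface: foggonovuma


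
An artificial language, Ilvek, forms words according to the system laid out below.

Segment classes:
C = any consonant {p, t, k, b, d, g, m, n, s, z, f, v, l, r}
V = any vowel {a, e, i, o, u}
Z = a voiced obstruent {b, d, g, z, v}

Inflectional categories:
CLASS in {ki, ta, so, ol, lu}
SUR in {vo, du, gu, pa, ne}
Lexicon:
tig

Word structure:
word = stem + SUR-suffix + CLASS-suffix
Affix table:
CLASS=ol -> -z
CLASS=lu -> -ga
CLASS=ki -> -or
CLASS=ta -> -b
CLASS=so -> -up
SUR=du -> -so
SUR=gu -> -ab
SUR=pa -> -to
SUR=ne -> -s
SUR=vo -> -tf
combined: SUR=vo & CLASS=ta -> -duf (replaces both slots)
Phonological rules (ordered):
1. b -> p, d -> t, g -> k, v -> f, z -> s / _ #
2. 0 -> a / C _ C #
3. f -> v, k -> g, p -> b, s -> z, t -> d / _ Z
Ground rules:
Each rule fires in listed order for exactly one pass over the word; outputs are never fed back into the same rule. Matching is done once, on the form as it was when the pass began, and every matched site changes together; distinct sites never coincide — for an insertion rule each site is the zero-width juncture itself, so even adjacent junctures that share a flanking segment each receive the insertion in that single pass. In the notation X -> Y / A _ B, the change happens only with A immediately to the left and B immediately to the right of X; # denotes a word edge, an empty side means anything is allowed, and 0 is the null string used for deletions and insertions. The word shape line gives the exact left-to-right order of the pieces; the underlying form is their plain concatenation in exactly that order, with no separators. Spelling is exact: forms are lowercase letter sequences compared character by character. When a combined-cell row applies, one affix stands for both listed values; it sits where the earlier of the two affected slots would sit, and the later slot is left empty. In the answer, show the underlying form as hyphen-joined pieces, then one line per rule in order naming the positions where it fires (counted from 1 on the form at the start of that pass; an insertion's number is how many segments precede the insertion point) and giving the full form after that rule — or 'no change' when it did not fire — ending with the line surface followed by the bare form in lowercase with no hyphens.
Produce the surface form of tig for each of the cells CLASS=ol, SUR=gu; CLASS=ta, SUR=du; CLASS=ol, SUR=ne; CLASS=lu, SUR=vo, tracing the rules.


cell CLASS=ol, SUR=gu:
underlying: tig-ab-z
1. b -> p, d -> t, g -> k, v -> f, z -> s / _ #: fires at position(s) 6: tigabs
2. 0 -> a / C _ C #: inserts after position(s) 5: tigabas
3. f -> v, k -> g, p -> b, s -> z, t -> d / _ Z: no change
surface: tigabas

cell CLASS=ta, SUR=du:
underlying: tig-so-b
1. b -> p, d -> t, g -> k, v -> f, z -> s / _ #: fires at position(s) 6: tigsop
2. 0 -> a / C _ C #: no change
3. f -> v, k -> g, p -> b, s -> z, t -> d / _ Z: no change
surface: tigsop

cell CLASS=ol, SUR=ne:
underlying: tig-s-z
1. b -> p, d -> t, g -> k, v -> f, z -> s / _ #: fires at position(s) 5: tigss
2. 0 -> a / C _ C #: inserts after position(s) 4: tigsas
3. f -> v, k -> g, p -> b, s -> z, t -> d / _ Z: no change
surface: tigsas

cell CLASS=lu, SUR=vo:
underlying: tig-tf-ga
1. b -> p, d -> t, g -> k, v -> f, z -> s / _ #: no change
2. 0 -> a / C _ C #: no change
3. f -> v, k -> g, p -> b, s -> z, t -> d / _ Z: fires at position(s) 5: tigtvga
surface: tigtvga


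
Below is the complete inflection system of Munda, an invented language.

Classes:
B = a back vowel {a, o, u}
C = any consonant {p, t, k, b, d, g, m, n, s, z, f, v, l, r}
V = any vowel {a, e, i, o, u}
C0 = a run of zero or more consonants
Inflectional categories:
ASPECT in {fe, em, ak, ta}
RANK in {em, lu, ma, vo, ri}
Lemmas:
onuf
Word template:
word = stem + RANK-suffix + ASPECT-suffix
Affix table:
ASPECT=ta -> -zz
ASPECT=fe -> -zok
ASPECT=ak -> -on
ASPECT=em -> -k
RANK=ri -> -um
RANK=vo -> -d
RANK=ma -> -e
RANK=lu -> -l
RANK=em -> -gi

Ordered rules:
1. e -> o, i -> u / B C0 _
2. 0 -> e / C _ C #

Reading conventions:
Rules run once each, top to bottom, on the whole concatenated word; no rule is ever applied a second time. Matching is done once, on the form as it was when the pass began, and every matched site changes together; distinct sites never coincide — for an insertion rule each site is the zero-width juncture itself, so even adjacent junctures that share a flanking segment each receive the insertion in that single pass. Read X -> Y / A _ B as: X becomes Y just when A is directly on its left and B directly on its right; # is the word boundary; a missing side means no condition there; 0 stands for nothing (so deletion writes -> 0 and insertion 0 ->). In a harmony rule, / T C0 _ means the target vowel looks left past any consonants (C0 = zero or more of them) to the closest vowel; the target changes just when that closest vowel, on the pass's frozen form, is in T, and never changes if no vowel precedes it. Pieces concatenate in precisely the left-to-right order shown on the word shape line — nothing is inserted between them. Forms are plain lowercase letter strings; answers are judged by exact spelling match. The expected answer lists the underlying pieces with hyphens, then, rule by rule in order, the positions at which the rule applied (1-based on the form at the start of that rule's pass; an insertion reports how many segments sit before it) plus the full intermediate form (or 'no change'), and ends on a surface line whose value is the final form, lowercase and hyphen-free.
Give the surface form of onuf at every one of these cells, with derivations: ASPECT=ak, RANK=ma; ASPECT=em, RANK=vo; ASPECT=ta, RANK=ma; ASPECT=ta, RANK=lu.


cell ASPECT=ak, RANK=ma:
underlying: onuf-e-on
1. e -> o, i -> u / B C0 _: fires at position(s) 5: onufoon
2. 0 -> e / C _ C #: no change
surface: onufoon

cell ASPECT=em, RANK=vo:
underlying: onuf-d-k
1. e -> o, i -> u / B C0 _: no change
2. 0 -> e / C _ C #: inserts after position(s) 5: onufdek
surface: onufdek

cell ASPECT=ta, RANK=ma:
underlying: onuf-e-zz
1. e -> o, i -> u / B C0 _: fires at position(s) 5: onufozz
2. 0 -> e / C _ C #: inserts after position(s) 6: onufozez
surface: onufozez

cell ASPECT=ta, RANK=lu:
underlying: onuf-l-zz
1. e -> o, i -> u / B C0 _: no change
2. 0 -> e / C _ C #: inserts after position(s) 6: onuflzez
surface: onuflzez


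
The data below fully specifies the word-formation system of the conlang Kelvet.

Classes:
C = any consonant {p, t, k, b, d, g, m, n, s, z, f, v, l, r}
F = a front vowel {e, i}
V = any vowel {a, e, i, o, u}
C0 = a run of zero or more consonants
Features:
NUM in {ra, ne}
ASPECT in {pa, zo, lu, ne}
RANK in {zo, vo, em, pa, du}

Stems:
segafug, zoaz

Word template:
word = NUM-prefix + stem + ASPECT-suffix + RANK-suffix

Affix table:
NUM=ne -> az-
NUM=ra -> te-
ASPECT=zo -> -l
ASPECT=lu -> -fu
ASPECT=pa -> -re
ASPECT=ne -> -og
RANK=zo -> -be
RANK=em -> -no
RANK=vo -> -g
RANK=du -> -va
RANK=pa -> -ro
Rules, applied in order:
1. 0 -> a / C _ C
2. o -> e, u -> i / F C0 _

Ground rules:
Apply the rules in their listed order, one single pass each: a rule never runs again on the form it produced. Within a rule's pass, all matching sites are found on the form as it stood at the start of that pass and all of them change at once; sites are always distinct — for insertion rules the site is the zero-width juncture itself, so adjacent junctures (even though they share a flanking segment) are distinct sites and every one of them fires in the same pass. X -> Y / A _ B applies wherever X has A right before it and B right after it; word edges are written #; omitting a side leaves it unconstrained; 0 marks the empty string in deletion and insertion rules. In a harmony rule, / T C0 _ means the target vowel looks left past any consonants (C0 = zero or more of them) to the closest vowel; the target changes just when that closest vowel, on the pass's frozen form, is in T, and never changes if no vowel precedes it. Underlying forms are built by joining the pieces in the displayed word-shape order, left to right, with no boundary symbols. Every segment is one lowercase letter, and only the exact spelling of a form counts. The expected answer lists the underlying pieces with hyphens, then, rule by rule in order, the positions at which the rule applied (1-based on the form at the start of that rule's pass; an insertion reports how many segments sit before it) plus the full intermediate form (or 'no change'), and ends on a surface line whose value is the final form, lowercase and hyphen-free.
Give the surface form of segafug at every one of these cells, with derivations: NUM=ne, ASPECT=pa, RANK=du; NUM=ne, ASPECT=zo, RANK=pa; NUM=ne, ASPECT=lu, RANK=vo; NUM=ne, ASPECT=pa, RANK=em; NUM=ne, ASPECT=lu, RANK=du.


cell NUM=ne, ASPECT=pa, RANK=du:
underlying: az-segafug-re-va
1. 0 -> a / C _ C: inserts after position(s) 2, 9: azasegafugareva
2. o -> e, u -> i / F C0 _: no change
surface: azasegafugareva

cell NUM=ne, ASPECT=zo, RANK=pa:
underlying: az-segafug-l-ro
1. 0 -> a / C _ C: inserts after position(s) 2, 9, 10: azasegafugalaro
2. o -> e, u -> i / F C0 _: no change
surface: azasegafugalaro

cell NUM=ne, ASPECT=lu, RANK=vo:
underlying: az-segafug-fu-g
1. 0 -> a / C _ C: inserts after position(s) 2, 9: azasegafugafug
2. o -> e, u -> i / F C0 _: no change
surface: azasegafugafug

cell NUM=ne, ASPECT=pa, RANK=em:
underlying: az-segafug-re-no
1. 0 -> a / C _ C: inserts after position(s) 2, 9: azasegafugareno
2. o -> e, u -> i / F C0 _: fires at position(s) 15: azasegafugarene
surface: azasegafugarene

cell NUM=ne, ASPECT=lu, RANK=du:
underlying: az-segafug-fu-va
1. 0 -> a / C _ C: inserts after position(s) 2, 9: azasegafugafuva
2. o -> e, u -> i / F C0 _: no change
surface: azasegafugafuva


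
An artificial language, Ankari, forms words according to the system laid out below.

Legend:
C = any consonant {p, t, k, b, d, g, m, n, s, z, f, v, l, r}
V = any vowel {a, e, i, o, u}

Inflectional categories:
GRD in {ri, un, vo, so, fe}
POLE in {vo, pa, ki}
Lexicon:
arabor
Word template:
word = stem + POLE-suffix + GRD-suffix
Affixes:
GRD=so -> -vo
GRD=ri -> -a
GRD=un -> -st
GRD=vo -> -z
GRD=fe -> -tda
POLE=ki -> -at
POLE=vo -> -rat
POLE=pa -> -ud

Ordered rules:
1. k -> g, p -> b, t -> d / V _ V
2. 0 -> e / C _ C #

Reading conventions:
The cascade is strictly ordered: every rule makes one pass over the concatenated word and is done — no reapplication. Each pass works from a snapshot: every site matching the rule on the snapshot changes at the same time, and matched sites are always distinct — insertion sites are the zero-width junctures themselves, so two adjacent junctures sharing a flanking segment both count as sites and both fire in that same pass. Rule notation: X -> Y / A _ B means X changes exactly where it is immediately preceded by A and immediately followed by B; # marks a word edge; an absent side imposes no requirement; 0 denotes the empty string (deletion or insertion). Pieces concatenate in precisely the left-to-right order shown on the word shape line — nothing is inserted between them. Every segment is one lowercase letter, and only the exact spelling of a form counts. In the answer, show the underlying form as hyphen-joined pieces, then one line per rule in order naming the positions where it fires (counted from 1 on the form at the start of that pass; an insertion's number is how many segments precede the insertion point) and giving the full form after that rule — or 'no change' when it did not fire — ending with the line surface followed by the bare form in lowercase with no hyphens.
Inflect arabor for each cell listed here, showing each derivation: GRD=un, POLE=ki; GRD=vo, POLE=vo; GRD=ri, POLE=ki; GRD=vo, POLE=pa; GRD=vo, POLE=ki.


cell GRD=un, POLE=ki:
underlying: arabor-at-st
1. k -> g, p -> b, t -> d / V _ V: no change
2. 0 -> e / C _ C #: inserts after position(s) 9: araboratset
surface: araboratset

cell GRD=vo, POLE=vo:
underlying: arabor-rat-z
1. k -> g, p -> b, t -> d / V _ V: no change
2. 0 -> e / C _ C #: inserts after position(s) 9: araborratez
surface: araborratez

cell GRD=ri, POLE=ki:
underlying: arabor-at-a
1. k -> g, p -> b, t -> d / V _ V: fires at position(s) 8: araborada
2. 0 -> e / C _ C #: no change
surface: araborada

cell GRD=vo, POLE=pa:
underlying: arabor-ud-z
1. k -> g, p -> b, t -> d / V _ V: no change
2. 0 -> e / C _ C #: inserts after position(s) 8: araborudez
surface: araborudez

cell GRD=vo, POLE=ki:
underlying: arabor-at-z
1. k -> g, p -> b, t -> d / V _ V: no change
2. 0 -> e / C _ C #: inserts after position(s) 8: araboratez
surface: araboratez


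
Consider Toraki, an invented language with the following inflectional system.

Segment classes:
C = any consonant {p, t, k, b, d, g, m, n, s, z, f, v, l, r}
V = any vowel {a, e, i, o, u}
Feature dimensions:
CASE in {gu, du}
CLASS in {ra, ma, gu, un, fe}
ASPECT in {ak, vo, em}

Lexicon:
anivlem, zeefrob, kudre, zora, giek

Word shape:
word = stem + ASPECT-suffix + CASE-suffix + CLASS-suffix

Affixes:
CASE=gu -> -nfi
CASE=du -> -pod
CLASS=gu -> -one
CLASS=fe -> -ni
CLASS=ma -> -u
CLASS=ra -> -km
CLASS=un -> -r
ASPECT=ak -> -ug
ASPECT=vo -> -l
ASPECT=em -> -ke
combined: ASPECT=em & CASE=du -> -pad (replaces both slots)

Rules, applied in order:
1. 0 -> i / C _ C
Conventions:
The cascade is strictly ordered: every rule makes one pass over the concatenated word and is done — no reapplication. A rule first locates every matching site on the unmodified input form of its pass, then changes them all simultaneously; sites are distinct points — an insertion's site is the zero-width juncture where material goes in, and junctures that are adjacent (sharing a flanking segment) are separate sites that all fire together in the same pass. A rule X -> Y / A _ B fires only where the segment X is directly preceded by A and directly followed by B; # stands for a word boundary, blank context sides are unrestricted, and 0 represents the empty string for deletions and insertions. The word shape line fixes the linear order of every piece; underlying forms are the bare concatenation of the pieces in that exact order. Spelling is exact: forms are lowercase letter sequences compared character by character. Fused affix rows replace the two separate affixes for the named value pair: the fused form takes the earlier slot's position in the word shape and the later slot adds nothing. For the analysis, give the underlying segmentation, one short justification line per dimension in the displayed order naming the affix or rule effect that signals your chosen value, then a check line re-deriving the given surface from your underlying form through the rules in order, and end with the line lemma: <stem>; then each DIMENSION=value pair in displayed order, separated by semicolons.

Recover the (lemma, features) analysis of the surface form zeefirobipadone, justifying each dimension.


underlying: zeefrob-pad-one
CASE=du - signalled by the combined affix row
CLASS=gu - signalled by the affix -one
ASPECT=em - signalled by the combined affix row
check: zeefrobpadone -> zeefirobipadone
lemma: zeefrob; CASE=du; CLASS=gu; ASPECT=em


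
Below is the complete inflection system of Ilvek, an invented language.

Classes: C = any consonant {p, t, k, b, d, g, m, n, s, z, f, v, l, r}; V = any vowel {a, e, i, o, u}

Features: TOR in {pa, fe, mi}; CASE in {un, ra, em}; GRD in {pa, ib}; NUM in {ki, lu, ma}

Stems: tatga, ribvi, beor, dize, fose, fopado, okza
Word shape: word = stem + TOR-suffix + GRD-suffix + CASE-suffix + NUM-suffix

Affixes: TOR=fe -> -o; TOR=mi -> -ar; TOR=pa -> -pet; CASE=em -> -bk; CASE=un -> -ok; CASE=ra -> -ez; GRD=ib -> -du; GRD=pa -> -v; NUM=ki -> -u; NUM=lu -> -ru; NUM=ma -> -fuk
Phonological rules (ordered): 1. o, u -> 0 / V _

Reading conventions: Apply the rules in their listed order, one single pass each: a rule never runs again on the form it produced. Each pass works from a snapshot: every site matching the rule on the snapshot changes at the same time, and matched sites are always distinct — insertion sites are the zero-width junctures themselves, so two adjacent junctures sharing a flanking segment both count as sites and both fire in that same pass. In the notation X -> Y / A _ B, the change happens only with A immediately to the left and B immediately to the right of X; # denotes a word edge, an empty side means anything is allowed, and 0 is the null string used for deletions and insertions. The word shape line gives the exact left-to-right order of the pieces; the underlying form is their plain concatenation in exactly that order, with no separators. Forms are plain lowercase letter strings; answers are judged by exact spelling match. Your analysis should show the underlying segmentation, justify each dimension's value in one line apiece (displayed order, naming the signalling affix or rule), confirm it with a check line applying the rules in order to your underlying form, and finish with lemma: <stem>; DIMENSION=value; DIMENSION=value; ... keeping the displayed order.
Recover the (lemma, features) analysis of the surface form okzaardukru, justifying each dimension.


underlying: okza-ar-du-ok-ru
TOR=mi - signalled by the affix -ar
CASE=un - signalled by the affix -ok
GRD=ib - signalled by the affix -du
NUM=lu - signalled by the affix -ru
check: okzaarduokru -> okzaardukru
lemma: okza; TOR=mi; CASE=un; GRD=ib; NUM=lu


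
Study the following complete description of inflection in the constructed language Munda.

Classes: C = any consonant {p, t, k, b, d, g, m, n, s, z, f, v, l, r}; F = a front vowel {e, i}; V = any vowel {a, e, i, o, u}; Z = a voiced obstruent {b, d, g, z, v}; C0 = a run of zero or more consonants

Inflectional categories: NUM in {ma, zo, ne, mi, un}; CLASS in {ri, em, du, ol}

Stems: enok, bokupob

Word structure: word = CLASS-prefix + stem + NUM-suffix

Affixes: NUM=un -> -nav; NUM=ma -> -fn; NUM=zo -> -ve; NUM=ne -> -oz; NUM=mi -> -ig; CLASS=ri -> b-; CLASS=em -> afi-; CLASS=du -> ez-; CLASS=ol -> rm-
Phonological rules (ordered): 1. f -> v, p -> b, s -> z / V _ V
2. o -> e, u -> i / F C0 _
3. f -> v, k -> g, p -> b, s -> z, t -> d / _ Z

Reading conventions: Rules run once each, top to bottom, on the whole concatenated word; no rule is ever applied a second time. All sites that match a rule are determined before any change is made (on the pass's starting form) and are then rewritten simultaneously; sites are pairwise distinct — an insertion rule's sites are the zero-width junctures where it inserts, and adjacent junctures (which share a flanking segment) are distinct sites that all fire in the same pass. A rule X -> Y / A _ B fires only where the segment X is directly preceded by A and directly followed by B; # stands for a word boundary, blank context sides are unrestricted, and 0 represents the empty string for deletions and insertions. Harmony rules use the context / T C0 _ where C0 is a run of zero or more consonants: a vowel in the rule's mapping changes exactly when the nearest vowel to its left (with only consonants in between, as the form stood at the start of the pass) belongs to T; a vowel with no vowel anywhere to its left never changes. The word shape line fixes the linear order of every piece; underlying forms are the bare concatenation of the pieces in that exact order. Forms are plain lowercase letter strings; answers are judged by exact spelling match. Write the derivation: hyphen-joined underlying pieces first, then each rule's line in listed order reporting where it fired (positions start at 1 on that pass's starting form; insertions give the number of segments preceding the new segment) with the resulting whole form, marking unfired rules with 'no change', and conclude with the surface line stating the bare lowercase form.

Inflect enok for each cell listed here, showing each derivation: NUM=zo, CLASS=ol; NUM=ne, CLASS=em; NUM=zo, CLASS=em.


cell NUM=zo, CLASS=ol:
underlying: rm-enok-ve
1. f -> v, p -> b, s -> z / V _ V: no change
2. o -> e, u -> i / F C0 _: fires at position(s) 5: rmenekve
3. f -> v, k -> g, p -> b, s -> z, t -> d / _ Z: fires at position(s) 6: rmenegve
surface: rmenegve

cell NUM=ne, CLASS=em:
underlying: afi-enok-oz
1. f -> v, p -> b, s -> z / V _ V: fires at position(s) 2: avienokoz
2. o -> e, u -> i / F C0 _: fires at position(s) 6: avienekoz
3. f -> v, k -> g, p -> b, s -> z, t -> d / _ Z: no change
surface: avienekoz

cell NUM=zo, CLASS=em:
underlying: afi-enok-ve
1. f -> v, p -> b, s -> z / V _ V: fires at position(s) 2: avienokve
2. o -> e, u -> i / F C0 _: fires at position(s) 6: avienekve
3. f -> v, k -> g, p -> b, s -> z, t -> d / _ Z: fires at position(s) 7: avienegve
surface: avienegve


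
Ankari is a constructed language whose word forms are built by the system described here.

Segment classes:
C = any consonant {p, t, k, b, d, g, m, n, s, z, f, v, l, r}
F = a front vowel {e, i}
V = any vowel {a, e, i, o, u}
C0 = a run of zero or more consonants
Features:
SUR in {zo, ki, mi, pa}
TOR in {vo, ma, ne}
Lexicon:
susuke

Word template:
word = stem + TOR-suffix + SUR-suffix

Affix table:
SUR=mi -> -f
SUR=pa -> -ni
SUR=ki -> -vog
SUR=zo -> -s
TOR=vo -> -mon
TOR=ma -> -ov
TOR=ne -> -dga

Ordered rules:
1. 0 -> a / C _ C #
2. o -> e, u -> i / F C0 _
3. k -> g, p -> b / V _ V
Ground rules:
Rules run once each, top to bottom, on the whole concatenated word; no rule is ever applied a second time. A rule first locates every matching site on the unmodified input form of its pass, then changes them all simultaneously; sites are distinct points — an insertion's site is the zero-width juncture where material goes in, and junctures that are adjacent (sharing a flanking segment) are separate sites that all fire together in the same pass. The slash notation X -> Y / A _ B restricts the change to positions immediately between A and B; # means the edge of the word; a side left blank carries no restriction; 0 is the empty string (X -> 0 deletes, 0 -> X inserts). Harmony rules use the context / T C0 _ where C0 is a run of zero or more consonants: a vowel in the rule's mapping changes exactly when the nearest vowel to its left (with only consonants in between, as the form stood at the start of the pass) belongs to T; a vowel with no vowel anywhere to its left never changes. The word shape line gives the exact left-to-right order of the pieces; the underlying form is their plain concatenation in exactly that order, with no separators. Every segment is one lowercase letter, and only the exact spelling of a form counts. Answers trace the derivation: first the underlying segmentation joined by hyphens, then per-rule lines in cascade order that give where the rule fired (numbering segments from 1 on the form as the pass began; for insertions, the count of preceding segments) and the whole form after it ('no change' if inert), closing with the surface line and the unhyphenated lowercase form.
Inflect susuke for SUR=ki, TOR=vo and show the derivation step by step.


underlying: susuke-mon-vog
1. 0 -> a / C _ C #: no change
2. o -> e, u -> i / F C0 _: fires at position(s) 8: susukemenvog
3. k -> g, p -> b / V _ V: fires at position(s) 5: susugemenvog
surface: susugemenvog


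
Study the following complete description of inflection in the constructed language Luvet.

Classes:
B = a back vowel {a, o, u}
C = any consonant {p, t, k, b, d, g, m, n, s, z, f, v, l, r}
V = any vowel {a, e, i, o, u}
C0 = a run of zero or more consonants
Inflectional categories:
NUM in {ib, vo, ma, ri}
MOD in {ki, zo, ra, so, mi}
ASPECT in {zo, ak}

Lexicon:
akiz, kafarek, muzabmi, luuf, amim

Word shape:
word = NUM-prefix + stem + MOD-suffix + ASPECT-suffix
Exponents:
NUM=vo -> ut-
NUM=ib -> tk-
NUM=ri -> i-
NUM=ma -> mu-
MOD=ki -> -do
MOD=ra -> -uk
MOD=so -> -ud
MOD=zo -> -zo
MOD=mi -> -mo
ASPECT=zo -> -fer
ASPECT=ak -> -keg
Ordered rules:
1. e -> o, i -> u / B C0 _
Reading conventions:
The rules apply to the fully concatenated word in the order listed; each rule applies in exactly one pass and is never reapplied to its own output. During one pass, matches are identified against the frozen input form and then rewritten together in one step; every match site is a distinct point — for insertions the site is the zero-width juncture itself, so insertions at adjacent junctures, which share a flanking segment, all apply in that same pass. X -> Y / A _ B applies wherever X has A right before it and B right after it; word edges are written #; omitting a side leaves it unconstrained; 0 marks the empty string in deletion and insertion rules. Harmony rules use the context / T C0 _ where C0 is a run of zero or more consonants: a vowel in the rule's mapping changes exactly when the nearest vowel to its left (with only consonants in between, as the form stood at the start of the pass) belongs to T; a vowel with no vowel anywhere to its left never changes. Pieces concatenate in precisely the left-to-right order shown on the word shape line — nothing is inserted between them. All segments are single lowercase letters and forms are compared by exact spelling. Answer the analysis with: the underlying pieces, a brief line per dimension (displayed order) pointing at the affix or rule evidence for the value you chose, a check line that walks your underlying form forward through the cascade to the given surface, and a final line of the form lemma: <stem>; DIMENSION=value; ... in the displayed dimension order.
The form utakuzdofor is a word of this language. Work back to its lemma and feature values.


underlying: ut-akiz-do-fer
NUM=vo - signalled by the affix ut-
MOD=ki - signalled by the affix -do
ASPECT=zo - signalled by the affix -fer
check: utakizdofer -> utakuzdofor
lemma: akiz; NUM=vo; MOD=ki; ASPECT=zo


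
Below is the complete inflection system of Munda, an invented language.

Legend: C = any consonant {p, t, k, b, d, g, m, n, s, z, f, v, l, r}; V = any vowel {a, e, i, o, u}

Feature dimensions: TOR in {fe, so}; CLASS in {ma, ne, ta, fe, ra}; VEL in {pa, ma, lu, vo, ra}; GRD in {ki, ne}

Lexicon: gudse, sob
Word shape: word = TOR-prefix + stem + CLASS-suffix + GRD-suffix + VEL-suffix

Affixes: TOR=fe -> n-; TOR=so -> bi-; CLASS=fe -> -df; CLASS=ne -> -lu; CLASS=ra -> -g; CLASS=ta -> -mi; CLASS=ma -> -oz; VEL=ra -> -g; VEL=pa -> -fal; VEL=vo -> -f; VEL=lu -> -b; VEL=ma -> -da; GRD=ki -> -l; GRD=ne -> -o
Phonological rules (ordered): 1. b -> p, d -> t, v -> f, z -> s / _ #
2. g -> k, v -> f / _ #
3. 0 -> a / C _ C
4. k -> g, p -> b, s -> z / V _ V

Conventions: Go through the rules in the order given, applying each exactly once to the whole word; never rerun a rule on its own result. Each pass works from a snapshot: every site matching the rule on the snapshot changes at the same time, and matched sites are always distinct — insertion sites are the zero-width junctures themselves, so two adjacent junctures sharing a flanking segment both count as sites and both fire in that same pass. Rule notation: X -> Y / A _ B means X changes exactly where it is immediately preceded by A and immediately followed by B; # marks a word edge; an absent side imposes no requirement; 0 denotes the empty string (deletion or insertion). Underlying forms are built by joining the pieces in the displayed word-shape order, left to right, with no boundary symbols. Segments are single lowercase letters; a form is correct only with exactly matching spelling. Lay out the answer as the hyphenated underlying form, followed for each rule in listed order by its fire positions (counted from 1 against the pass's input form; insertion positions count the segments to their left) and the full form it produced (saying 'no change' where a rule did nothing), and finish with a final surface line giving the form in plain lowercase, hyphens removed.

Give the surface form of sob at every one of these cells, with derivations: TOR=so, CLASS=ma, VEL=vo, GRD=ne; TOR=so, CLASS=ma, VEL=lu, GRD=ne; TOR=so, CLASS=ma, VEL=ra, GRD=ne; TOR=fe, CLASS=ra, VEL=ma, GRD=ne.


cell TOR=so, CLASS=ma, VEL=vo, GRD=ne:
underlying: bi-sob-oz-o-f
1. b -> p, d -> t, v -> f, z -> s / _ #: no change
2. g -> k, v -> f / _ #: no change
3. 0 -> a / C _ C: no change
4. k -> g, p -> b, s -> z / V _ V: fires at position(s) 3: bizobozof
surface: bizobozof

cell TOR=so, CLASS=ma, VEL=lu, GRD=ne:
underlying: bi-sob-oz-o-b
1. b -> p, d -> t, v -> f, z -> s / _ #: fires at position(s) 9: bisobozop
2. g -> k, v -> f / _ #: no change
3. 0 -> a / C _ C: no change
4. k -> g, p -> b, s -> z / V _ V: fires at position(s) 3: bizobozop
surface: bizobozop

cell TOR=so, CLASS=ma, VEL=ra, GRD=ne:
underlying: bi-sob-oz-o-g
1. b -> p, d -> t, v -> f, z -> s / _ #: no change
2. g -> k, v -> f / _ #: fires at position(s) 9: bisobozok
3. 0 -> a / C _ C: no change
4. k -> g, p -> b, s -> z / V _ V: fires at position(s) 3: bizobozok
surface: bizobozok

cell TOR=fe, CLASS=ra, VEL=ma, GRD=ne:
underlying: n-sob-g-o-da
1. b -> p, d -> t, v -> f, z -> s / _ #: no change
2. g -> k, v -> f / _ #: no change
3. 0 -> a / C _ C: inserts after position(s) 1, 4: nasobagoda
4. k -> g, p -> b, s -> z / V _ V: fires at position(s) 3: nazobagoda
surface: nazobagoda


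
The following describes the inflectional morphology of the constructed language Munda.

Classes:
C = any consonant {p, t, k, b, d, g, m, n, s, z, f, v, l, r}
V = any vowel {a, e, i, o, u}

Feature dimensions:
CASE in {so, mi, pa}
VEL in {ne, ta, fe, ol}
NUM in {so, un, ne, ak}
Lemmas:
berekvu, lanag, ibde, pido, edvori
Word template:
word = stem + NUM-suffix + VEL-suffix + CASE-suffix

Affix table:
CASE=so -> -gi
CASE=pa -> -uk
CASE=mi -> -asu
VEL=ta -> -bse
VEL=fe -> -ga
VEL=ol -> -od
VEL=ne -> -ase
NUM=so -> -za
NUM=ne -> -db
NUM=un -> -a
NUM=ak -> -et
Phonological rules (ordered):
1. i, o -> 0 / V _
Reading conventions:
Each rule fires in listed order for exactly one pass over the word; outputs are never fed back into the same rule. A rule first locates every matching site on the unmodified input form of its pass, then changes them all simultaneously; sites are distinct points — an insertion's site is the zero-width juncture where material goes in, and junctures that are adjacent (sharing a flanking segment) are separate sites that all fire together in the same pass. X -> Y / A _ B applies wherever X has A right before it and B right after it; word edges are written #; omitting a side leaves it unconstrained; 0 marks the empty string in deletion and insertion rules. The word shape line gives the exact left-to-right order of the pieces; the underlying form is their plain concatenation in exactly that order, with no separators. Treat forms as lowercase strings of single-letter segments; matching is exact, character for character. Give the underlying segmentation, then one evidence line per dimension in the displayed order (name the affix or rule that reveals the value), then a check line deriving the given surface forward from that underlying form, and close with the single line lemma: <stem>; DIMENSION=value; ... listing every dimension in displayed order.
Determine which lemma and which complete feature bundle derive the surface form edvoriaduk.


underlying: edvori-a-od-uk
CASE=pa - signalled by the affix -uk
VEL=ol - signalled by the affix -od
NUM=un - signalled by the affix -a
check: edvoriaoduk -> edvoriaduk
lemma: edvori; CASE=pa; VEL=ol; NUM=un


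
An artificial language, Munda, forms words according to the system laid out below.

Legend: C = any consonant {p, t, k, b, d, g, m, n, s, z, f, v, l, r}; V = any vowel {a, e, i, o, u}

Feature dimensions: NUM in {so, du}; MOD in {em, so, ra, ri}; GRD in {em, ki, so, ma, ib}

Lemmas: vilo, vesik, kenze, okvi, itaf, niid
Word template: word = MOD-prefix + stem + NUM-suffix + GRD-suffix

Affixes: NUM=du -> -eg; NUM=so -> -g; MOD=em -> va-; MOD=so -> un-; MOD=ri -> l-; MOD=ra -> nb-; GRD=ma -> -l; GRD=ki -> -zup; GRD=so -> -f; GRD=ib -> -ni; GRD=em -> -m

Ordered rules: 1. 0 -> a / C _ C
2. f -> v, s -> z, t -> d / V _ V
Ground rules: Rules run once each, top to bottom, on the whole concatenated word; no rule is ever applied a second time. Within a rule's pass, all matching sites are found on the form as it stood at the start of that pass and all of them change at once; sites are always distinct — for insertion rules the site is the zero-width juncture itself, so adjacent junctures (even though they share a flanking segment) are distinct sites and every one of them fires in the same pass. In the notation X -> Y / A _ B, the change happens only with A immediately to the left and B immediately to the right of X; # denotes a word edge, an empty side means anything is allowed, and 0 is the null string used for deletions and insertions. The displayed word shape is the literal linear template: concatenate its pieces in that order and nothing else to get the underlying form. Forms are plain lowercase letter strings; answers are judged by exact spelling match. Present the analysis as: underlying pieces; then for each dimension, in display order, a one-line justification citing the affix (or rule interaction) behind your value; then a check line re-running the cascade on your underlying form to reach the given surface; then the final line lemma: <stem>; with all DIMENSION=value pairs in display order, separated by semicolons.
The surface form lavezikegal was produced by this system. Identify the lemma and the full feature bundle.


underlying: l-vesik-eg-l
NUM=du - signalled by the affix -eg
MOD=ri - signalled by the affix l-
GRD=ma - signalled by the affix -l
check: lvesikegl -> lavesikegal -> lavezikegal
lemma: vesik; NUM=du; MOD=ri; GRD=ma
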